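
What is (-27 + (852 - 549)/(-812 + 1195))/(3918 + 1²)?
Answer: -10038/1500977 ≈ -0.0066876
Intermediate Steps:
(-27 + (852 - 549)/(-812 + 1195))/(3918 + 1²) = (-27 + 303/383)/(3918 + 1) = (-27 + 303*(1/383))/3919 = (-27 + 303/383)*(1/3919) = -10038/383*1/3919 = -10038/1500977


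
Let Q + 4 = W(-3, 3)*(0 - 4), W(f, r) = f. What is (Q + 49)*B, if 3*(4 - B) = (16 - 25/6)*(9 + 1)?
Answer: -6061/3 ≈ -2020.3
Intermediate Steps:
B = -319/9 (B = 4 - (16 - 25/6)*(9 + 1)/3 = 4 - (16 - 25*⅙)*10/3 = 4 - (16 - 25/6)*10/3 = 4 - 71*10/18 = 4 - ⅓*355/3 = 4 - 355/9 = -319/9 ≈ -35.444)
Q = 8 (Q = -4 - 3*(0 - 4) = -4 - 3*(-4) = -4 + 12 = 8)
(Q + 49)*B = (8 + 49)*(-319/9) = 57*(-319/9) = -6061/3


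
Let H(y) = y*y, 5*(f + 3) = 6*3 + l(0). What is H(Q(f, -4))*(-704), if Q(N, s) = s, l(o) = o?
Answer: -11264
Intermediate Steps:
f = 3/5 (f = -3 + (6*3 + 0)/5 = -3 + (18 + 0)/5 = -3 + (1/5)*18 = -3 + 18/5 = 3/5 ≈ 0.60000)
H(y) = y**2
H(Q(f, -4))*(-704) = (-4)**2*(-704) = 16*(-704) = -11264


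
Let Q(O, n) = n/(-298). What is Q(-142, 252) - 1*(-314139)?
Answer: 46806585/149 ≈ 3.1414e+5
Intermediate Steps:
Q(O, n) = -n/298 (Q(O, n) = n*(-1/298) = -n/298)
Q(-142, 252) - 1*(-314139) = -1/298*252 - 1*(-314139) = -126/149 + 314139 = 46806585/149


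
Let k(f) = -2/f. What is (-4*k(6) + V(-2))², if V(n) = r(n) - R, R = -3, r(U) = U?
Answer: 49/9 ≈ 5.4444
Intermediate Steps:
V(n) = 3 + n (V(n) = n - 1*(-3) = n + 3 = 3 + n)
(-4*k(6) + V(-2))² = (-(-8)/6 + (3 - 2))² = (-(-8)/6 + 1)² = (-4*(-⅓) + 1)² = (4/3 + 1)² = (7/3)² = 49/9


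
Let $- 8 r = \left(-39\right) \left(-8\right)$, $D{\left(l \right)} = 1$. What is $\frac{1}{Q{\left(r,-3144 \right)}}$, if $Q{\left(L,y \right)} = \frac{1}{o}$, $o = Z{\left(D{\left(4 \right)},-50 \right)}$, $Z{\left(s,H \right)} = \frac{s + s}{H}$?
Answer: $- \frac{1}{25} \approx -0.04$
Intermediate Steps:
$Z{\left(s,H \right)} = \frac{2 s}{H}$
$r = -39$ ($r = - \frac{\left(-39\right) \left(-8\right)}{8} = \left(- \frac{1}{8}\right) 312 = -39$)
$o = - \frac{1}{25}$ ($o = 2 \cdot 1 \frac{1}{-50} = 2 \cdot 1 \left(- \frac{1}{50}\right) = - \frac{1}{25} \approx -0.04$)
$Q{\left(L,y \right)} = -25$ ($Q{\left(L,y \right)} = \frac{1}{- \frac{1}{25}} = -25$)
$\frac{1}{Q{\left(r,-3144 \right)}} = \frac{1}{-25} = - \frac{1}{25}$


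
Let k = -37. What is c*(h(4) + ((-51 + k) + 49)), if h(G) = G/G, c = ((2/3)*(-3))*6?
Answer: 456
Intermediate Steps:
c = -12 (c = ((2*(⅓))*(-3))*6 = ((⅔)*(-3))*6 = -2*6 = -12)
h(G) = 1
c*(h(4) + ((-51 + k) + 49)) = -12*(1 + ((-51 - 37) + 49)) = -12*(1 + (-88 + 49)) = -12*(1 - 39) = -12*(-38) = 456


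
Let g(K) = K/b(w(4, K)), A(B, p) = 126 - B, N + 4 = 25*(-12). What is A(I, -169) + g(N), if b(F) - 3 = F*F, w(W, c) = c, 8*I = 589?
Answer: 38721129/739352 ≈ 52.372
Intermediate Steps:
I = 589/8 (I = (⅛)*589 = 589/8 ≈ 73.625)
b(F) = 3 + F² (b(F) = 3 + F*F = 3 + F²)
N = -304 (N = -4 + 25*(-12) = -4 - 300 = -304)
g(K) = K/(3 + K²)
A(I, -169) + g(N) = (126 - 1*589/8) - 304/(3 + (-304)²) = (126 - 589/8) - 304/(3 + 92416) = 419/8 - 304/92419 = 38721129/739352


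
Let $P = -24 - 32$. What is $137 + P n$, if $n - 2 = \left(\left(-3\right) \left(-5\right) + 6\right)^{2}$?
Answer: $-24671$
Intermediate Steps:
$P = -56$
$n = 443$ ($n = 2 + \left(\left(-3\right) \left(-5\right) + 6\right)^{2} = 2 + \left(15 + 6\right)^{2} = 2 + 21^{2} = 2 + 441 = 443$)
$137 + P n = 137 - 24808 = -24671$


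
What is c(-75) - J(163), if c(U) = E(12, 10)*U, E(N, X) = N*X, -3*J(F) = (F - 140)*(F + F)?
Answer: -19502/3 ≈ -6500.7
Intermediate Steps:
J(F) = -2*F*(-140 + F)/3 (J(F) = -(F - 140)*(F + F)/3 = -(-140 + F)*2*F/3 = -2*F*(-140 + F)/3)
c(U) = 120*U (c(U) = (12*10)*U = 120*U)
c(-75) - J(163) = 120*(-75) - 2*163*(140 - 1*163)/3 = -9000 - 2*163*(140 - 163)/3 = -9000 - 2*163*(-23)/3 = -9000 - 1*(-7498/3) = -9000 + 7498/3 = -19502/3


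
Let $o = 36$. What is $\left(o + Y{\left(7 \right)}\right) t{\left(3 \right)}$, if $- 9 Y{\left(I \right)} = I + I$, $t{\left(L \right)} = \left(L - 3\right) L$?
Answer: $0$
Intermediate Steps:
$t{\left(L \right)} = L \left(-3 + L\right)$ ($t{\left(L \right)} = \left(-3 + L\right) L = L \left(-3 + L\right)$)
$Y{\left(I \right)} = - \frac{2 I}{9}$ ($Y{\left(I \right)} = - \frac{I + I}{9} = - \frac{2 I}{9}$)
$\left(o + Y{\left(7 \right)}\right) t{\left(3 \right)} = \left(36 - \frac{14}{9}\right) 3 \left(-3 + 3\right) = \left(36 - \frac{14}{9}\right) 3 \cdot 0 = \frac{310}{9} \cdot 0 = 0$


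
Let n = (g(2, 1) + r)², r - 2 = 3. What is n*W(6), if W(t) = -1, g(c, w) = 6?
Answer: -121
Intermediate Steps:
r = 5 (r = 2 + 3 = 5)
n = 121 (n = (6 + 5)² = 11² = 121)
n*W(6) = 121*(-1) = -121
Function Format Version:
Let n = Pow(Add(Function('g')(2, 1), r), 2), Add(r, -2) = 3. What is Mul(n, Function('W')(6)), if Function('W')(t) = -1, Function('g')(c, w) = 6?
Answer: -121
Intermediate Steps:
r = 5 (r = Add(2, 3) = 5)
n = 121 (n = Pow(Add(6, 5), 2) = Pow(11, 2) = 121)
Mul(n, Function('W')(6)) = Mul(121, -1) = -121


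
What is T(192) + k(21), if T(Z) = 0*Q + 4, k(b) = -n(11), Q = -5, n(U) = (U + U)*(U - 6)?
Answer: -106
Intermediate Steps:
n(U) = 2*U*(-6 + U) (n(U) = (2*U)*(-6 + U) = 2*U*(-6 + U))
k(b) = -110 (k(b) = -2*11*(-6 + 11) = -2*11*5 = -1*110 = -110)
T(Z) = 4 (T(Z) = 0*(-5) + 4 = 0 + 4 = 4)
T(192) + k(21) = 4 - 110 = -106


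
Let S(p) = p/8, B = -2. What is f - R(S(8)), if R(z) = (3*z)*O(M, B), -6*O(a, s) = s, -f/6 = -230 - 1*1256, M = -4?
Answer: 8915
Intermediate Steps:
f = 8916 (f = -6*(-230 - 1*1256) = -6*(-230 - 1256) = -6*(-1486) = 8916)
O(a, s) = -s/6
S(p) = p/8 (S(p) = p*(⅛) = p/8)
R(z) = z (R(z) = (3*z)*(-⅙*(-2)) = (3*z)*(⅓) = z)
f - R(S(8)) = 8916 - 8/8 = 8916 - 1*1 = 8916 - 1 = 8915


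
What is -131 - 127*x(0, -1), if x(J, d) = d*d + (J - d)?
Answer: -385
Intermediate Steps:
x(J, d) = J + d² - d (x(J, d) = d² + (J - d) = J + d² - d)
-131 - 127*x(0, -1) = -131 - 127*(0 + (-1)² - 1*(-1)) = -131 - 127*(0 + 1 + 1) = -131 - 127*2 = -131 - 254 = -385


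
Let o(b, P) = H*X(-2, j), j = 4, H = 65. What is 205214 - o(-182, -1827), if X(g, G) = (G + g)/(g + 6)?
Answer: 410363/2 ≈ 2.0518e+5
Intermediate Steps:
X(g, G) = (G + g)/(6 + g)
o(b, P) = 65/2 (o(b, P) = 65*((4 - 2)/(6 - 2)) = 65*(2/4) = 65*((¼)*2) = 65*(½) = 65/2)
205214 - o(-182, -1827) = 205214 - 1*65/2 = 205214 - 65/2 = 410363/2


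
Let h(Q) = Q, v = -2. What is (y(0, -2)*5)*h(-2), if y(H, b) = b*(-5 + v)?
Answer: -140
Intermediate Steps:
y(H, b) = -7*b (y(H, b) = b*(-5 - 2) = b*(-7) = -7*b)
(y(0, -2)*5)*h(-2) = (-7*(-2)*5)*(-2) = (14*5)*(-2) = 70*(-2) = -140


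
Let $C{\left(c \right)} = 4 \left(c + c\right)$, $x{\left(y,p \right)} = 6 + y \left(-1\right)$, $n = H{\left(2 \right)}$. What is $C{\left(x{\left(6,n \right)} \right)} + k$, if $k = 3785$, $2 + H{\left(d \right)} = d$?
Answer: $3785$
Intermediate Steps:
$H{\left(d \right)} = -2 + d$
$n = 0$ ($n = -2 + 2 = 0$)
$x{\left(y,p \right)} = 6 - y$
$C{\left(c \right)} = 8 c$ ($C{\left(c \right)} = 4 \cdot 2 c = 8 c$)
$C{\left(x{\left(6,n \right)} \right)} + k = 8 \left(6 - 6\right) + 3785 = 8 \cdot 0 + 3785 = 0 + 3785 = 3785$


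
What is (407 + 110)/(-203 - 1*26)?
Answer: -517/229 ≈ -2.2576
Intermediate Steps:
(407 + 110)/(-203 - 1*26) = 517/(-203 - 26) = 517/(-229) = 517*(-1/229) = -517/229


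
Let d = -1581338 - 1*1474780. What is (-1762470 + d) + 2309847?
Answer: -2508741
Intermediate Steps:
d = -3056118 (d = -1581338 - 1474780 = -3056118)
(-1762470 + d) + 2309847 = (-1762470 - 3056118) + 2309847 = -4818588 + 2309847 = -2508741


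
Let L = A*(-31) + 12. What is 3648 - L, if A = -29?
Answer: 2737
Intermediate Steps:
L = 911 (L = -29*(-31) + 12 = 899 + 12 = 911)
3648 - L = 3648 - 1*911 = 3648 - 911 = 2737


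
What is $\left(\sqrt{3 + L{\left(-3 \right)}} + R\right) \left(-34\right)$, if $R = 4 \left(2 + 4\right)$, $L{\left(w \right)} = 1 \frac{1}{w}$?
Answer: $-816 - \frac{68 \sqrt{6}}{3} \approx -871.52$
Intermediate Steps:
$L{\left(w \right)} = \frac{1}{w}$
$R = 24$ ($R = 4 \cdot 6 = 24$)
$\left(\sqrt{3 + L{\left(-3 \right)}} + R\right) \left(-34\right) = \left(\sqrt{3 + \frac{1}{-3}} + 24\right) \left(-34\right) = \left(\sqrt{3 - \frac{1}{3}} + 24\right) \left(-34\right) = \left(\sqrt{\frac{8}{3}} + 24\right) \left(-34\right) = \left(\frac{2 \sqrt{6}}{3} + 24\right) \left(-34\right) = \left(24 + \frac{2 \sqrt{6}}{3}\right) \left(-34\right) = -816 - \frac{68 \sqrt{6}}{3}$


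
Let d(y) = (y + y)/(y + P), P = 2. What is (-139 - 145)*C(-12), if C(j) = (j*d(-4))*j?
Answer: -163584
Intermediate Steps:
d(y) = 2*y/(2 + y) (d(y) = (y + y)/(y + 2) = (2*y)/(2 + y) = 2*y/(2 + y))
C(j) = 4*j² (C(j) = (j*(2*(-4)/(2 - 4)))*j = (j*(2*(-4)/(-2)))*j = (j*(2*(-4)*(-½)))*j = (j*4)*j = (4*j)*j = 4*j²)
(-139 - 145)*C(-12) = (-139 - 145)*(4*(-12)²) = -1136*144 = -284*576 = -163584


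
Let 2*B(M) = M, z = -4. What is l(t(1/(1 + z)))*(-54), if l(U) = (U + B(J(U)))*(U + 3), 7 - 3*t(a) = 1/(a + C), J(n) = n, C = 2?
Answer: -22176/25 ≈ -887.04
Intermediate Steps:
t(a) = 7/3 - 1/(3*(2 + a)) (t(a) = 7/3 - 1/(3*(a + 2)) = 7/3 - 1/(3*(2 + a)))
B(M) = M/2
l(U) = 3*U*(3 + U)/2 (l(U) = (U + U/2)*(U + 3) = (3*U/2)*(3 + U) = 3*U*(3 + U)/2)
l(t(1/(1 + z)))*(-54) = (3*((13 + 7/(1 - 4))/(3*(2 + 1/(1 - 4))))*(3 + (13 + 7/(1 - 4))/(3*(2 + 1/(1 - 4))))/2)*(-54) = (3*((13 + 7/(-3))/(3*(2 + 1/(-3))))*(3 + (13 + 7/(-3))/(3*(2 + 1/(-3))))/2)*(-54) = (3*((13 + 7*(-⅓))/(3*(2 - ⅓)))*(3 + (13 + 7*(-⅓))/(3*(2 - ⅓)))/2)*(-54) = (3*((13 - 7/3)/(3*(5/3)))*(3 + (13 - 7/3)/(3*(5/3)))/2)*(-54) = (3*((⅓)*(⅗)*(32/3))*(3 + (⅓)*(⅗)*(32/3))/2)*(-54) = ((3/2)*(32/15)*(3 + 32/15))*(-54) = ((3/2)*(32/15)*(77/15))*(-54) = (1232/75)*(-54) = -22176/25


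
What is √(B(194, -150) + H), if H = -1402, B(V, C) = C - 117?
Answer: I*√1669 ≈ 40.853*I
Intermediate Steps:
B(V, C) = -117 + C
√(B(194, -150) + H) = √((-117 - 150) - 1402) = √(-267 - 1402) = √(-1669) = I*√1669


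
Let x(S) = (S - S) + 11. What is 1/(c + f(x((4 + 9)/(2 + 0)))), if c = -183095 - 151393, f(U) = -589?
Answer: -1/335077 ≈ -2.9844e-6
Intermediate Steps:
x(S) = 11 (x(S) = 0 + 11 = 11)
c = -334488
1/(c + f(x((4 + 9)/(2 + 0)))) = 1/(-334488 - 589) = 1/(-335077) = -1/335077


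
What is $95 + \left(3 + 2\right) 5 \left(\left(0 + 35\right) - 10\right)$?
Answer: $720$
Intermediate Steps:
$95 + \left(3 + 2\right) 5 \left(\left(0 + 35\right) - 10\right) = 95 + 5 \cdot 5 \left(35 - 10\right) = 95 + 25 \cdot 25 = 95 + 625 = 720$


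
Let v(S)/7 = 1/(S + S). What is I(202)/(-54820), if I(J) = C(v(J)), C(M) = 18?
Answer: -9/27410 ≈ -0.00032835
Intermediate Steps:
v(S) = 7/(2*S) (v(S) = 7/(S + S) = 7/((2*S)) = 7*(1/(2*S)) = 7/(2*S))
I(J) = 18
I(202)/(-54820) = 18/(-54820) = 18*(-1/54820) = -9/27410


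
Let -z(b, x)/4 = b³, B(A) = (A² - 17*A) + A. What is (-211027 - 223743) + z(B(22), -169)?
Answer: -9634642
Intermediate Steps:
B(A) = A² - 16*A
z(b, x) = -4*b³
(-211027 - 223743) + z(B(22), -169) = (-211027 - 223743) - 4*10648*(-16 + 22)³ = -434770 - 4*(22*6)³ = -434770 - 4*132³ = -434770 - 4*2299968 = -434770 - 9199872 = -9634642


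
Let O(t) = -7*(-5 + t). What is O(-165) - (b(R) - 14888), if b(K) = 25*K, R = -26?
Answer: 16728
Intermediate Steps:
O(t) = 35 - 7*t
O(-165) - (b(R) - 14888) = (35 - 7*(-165)) - (25*(-26) - 14888) = (35 + 1155) - (-650 - 14888) = 1190 - 1*(-15538) = 1190 + 15538 = 16728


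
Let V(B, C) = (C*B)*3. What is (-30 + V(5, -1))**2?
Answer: 2025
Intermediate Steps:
V(B, C) = 3*B*C (V(B, C) = (B*C)*3 = 3*B*C)
(-30 + V(5, -1))**2 = (-30 + 3*5*(-1))**2 = (-30 - 15)**2 = (-45)**2 = 2025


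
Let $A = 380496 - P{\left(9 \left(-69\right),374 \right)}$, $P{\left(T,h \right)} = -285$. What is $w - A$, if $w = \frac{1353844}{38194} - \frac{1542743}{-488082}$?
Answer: $- \frac{3548862511739399}{9320901954} \approx -3.8074 \cdot 10^{5}$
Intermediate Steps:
$A = 380781$ ($A = 380496 - -285 = 380496 + 285 = 380781$)
$w = \frac{359855206675}{9320901954}$ ($w = 1353844 \cdot \frac{1}{38194} - - \frac{1542743}{488082} = \frac{676922}{19097} + \frac{1542743}{488082} = \frac{359855206675}{9320901954} \approx 38.607$)
$w - A = \frac{359855206675}{9320901954} - 380781 = - \frac{3548862511739399}{9320901954}$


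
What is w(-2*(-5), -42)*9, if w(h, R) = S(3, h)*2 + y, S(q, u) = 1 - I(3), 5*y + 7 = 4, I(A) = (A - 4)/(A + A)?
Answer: 78/5 ≈ 15.600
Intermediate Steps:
I(A) = (-4 + A)/(2*A) (I(A) = (-4 + A)/((2*A)) = (-4 + A)*(1/(2*A)) = (-4 + A)/(2*A))
y = -⅗ (y = -7/5 + (⅕)*4 = -7/5 + ⅘ = -⅗ ≈ -0.60000)
S(q, u) = 7/6 (S(q, u) = 1 - (-4 + 3)/(2*3) = 1 - (-1)/(2*3) = 1 - 1*(-⅙) = 1 + ⅙ = 7/6)
w(h, R) = 26/15 (w(h, R) = (7/6)*2 - ⅗ = 7/3 - ⅗ = 26/15)
w(-2*(-5), -42)*9 = (26/15)*9 = 78/5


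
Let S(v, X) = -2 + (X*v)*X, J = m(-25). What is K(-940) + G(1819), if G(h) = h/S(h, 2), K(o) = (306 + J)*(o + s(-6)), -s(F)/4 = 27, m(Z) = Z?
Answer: -2142103893/7274 ≈ -2.9449e+5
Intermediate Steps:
s(F) = -108 (s(F) = -4*27 = -108)
J = -25
S(v, X) = -2 + v*X²
K(o) = -30348 + 281*o (K(o) = (306 - 25)*(o - 108) = 281*(-108 + o) = -30348 + 281*o)
G(h) = h/(-2 + 4*h) (G(h) = h/(-2 + h*2²) = h/(-2 + h*4) = h/(-2 + 4*h))
K(-940) + G(1819) = (-30348 + 281*(-940)) + (½)*1819/(-1 + 2*1819) = (-30348 - 264140) + (½)*1819/(-1 + 3638) = -294488 + (½)*1819/3637 = -294488 + (½)*1819*(1/3637) = -294488 + 1819/7274 = -2142103893/7274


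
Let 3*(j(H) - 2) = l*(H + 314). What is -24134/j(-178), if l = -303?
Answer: 12067/6867 ≈ 1.7572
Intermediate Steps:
j(H) = -31712 - 101*H (j(H) = 2 + (-303*(H + 314))/3 = 2 + (-303*(314 + H))/3 = 2 + (-95142 - 303*H)/3 = 2 + (-31714 - 101*H) = -31712 - 101*H)
-24134/j(-178) = -24134/(-31712 - 101*(-178)) = -24134/(-31712 + 17978) = -24134/(-13734) = -24134*(-1/13734) = 12067/6867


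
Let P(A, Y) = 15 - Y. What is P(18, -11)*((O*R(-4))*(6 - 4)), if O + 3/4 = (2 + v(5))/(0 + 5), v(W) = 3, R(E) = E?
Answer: -52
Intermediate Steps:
O = ¼ (O = -¾ + (2 + 3)/(0 + 5) = -¾ + 5/5 = -¾ + 5*(⅕) = -¾ + 1 = ¼ ≈ 0.25000)
P(18, -11)*((O*R(-4))*(6 - 4)) = (15 - 1*(-11))*(((¼)*(-4))*(6 - 4)) = (15 + 11)*(-1*2) = 26*(-2) = -52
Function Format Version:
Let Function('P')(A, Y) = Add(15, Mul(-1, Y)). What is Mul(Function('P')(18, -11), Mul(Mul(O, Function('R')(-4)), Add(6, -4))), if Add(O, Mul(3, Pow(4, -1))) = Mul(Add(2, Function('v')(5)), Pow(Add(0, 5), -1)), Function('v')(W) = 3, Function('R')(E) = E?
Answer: -52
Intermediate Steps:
O = Rational(1, 4) (O = Add(Rational(-3, 4), Mul(Add(2, 3), Pow(Add(0, 5), -1))) = Add(Rational(-3, 4), Mul(5, Pow(5, -1))) = Add(Rational(-3, 4), Mul(5, Rational(1, 5))) = Add(Rational(-3, 4), 1) = Rational(1, 4) ≈ 0.25000)
Mul(Function('P')(18, -11), Mul(Mul(O, Function('R')(-4)), Add(6, -4))) = Mul(Add(15, Mul(-1, -11)), Mul(Mul(Rational(1, 4), -4), Add(6, -4))) = Mul(Add(15, 11), Mul(-1, 2)) = Mul(26, -2) = -52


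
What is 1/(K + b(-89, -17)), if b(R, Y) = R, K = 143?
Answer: 1/54 ≈ 0.018519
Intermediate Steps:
1/(K + b(-89, -17)) = 1/(143 - 89) = 1/54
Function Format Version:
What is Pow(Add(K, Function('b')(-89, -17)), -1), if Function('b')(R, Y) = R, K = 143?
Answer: Rational(1, 54) ≈ 0.018519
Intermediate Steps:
Pow(Add(K, Function('b')(-89, -17)), -1) = Pow(Add(143, -89), -1) = Pow(54, -1) = Rational(1, 54)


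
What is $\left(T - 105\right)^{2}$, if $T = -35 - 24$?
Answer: $26896$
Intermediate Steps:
$T = -59$ ($T = -35 - 24 = -59$)
$\left(T - 105\right)^{2} = \left(-59 - 105\right)^{2} = \left(-164\right)^{2} = 26896$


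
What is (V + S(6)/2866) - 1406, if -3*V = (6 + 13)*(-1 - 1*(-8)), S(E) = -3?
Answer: -12469975/8598 ≈ -1450.3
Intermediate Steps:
V = -133/3 (V = -(6 + 13)*(-1 - 1*(-8))/3 = -19*(-1 + 8)/3 = -19*7/3 = -⅓*133 = -133/3 ≈ -44.333)
(V + S(6)/2866) - 1406 = (-133/3 - 3/2866) - 1406 = -381187/8598 - 1406 = -12469975/8598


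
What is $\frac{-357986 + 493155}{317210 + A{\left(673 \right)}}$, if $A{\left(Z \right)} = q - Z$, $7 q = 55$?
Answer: $\frac{946183}{2215814} \approx 0.42701$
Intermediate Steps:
$q = \frac{55}{7}$ ($q = \frac{1}{7} \cdot 55 = \frac{55}{7} \approx 7.8571$)
$A{\left(Z \right)} = \frac{55}{7} - Z$
$\frac{-357986 + 493155}{317210 + A{\left(673 \right)}} = \frac{-357986 + 493155}{317210 + \left(\frac{55}{7} - 673\right)} = \frac{135169}{317210 + \left(\frac{55}{7} - 673\right)} = \frac{135169}{317210 - \frac{4656}{7}} = \frac{135169}{\frac{2215814}{7}} = 135169 \cdot \frac{7}{2215814} = \frac{946183}{2215814}$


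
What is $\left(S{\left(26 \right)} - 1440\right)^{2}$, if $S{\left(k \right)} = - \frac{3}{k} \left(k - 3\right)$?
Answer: $\frac{1406925081}{676} \approx 2.0813 \cdot 10^{6}$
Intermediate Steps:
$S{\left(k \right)} = - \frac{3 \left(-3 + k\right)}{k}$ ($S{\left(k \right)} = - \frac{3}{k} \left(-3 + k\right) = - \frac{3 \left(-3 + k\right)}{k}$)
$\left(S{\left(26 \right)} - 1440\right)^{2} = \left(\left(-3 + \frac{9}{26}\right) - 1440\right)^{2} = \left(- \frac{69}{26} - 1440\right)^{2} = \left(- \frac{37509}{26}\right)^{2} = \frac{1406925081}{676}$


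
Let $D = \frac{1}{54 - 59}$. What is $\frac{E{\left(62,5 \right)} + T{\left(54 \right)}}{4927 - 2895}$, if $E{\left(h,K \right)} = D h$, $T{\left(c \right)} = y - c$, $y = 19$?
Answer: $- \frac{237}{10160} \approx -0.023327$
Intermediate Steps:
$T{\left(c \right)} = 19 - c$
$D = - \frac{1}{5}$ ($D = \frac{1}{-5} = - \frac{1}{5} \approx -0.2$)
$E{\left(h,K \right)} = - \frac{h}{5}$
$\frac{E{\left(62,5 \right)} + T{\left(54 \right)}}{4927 - 2895} = \frac{\left(- \frac{1}{5}\right) 62 + \left(19 - 54\right)}{4927 - 2895} = \frac{- \frac{62}{5} + \left(19 - 54\right)}{2032} = \left(- \frac{62}{5} - 35\right) \frac{1}{2032} = \left(- \frac{237}{5}\right) \frac{1}{2032} = - \frac{237}{10160}$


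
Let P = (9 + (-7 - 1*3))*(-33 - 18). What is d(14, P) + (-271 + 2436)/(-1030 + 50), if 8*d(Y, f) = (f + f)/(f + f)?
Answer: -817/392 ≈ -2.0842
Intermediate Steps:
P = 51 (P = (9 + (-7 - 3))*(-51) = (9 - 10)*(-51) = -1*(-51) = 51)
d(Y, f) = ⅛ (d(Y, f) = ((f + f)/(f + f))/8 = ((2*f)/((2*f)))/8 = ((2*f)*(1/(2*f)))/8 = (⅛)*1 = ⅛)
d(14, P) + (-271 + 2436)/(-1030 + 50) = ⅛ + (-271 + 2436)/(-1030 + 50) = ⅛ + 2165/(-980) = ⅛ + 2165*(-1/980) = ⅛ - 433/196 = -817/392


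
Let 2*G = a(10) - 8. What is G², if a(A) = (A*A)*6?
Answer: 87616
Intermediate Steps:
a(A) = 6*A² (a(A) = A²*6 = 6*A²)
G = 296 (G = (6*10² - 8)/2 = (6*100 - 8)/2 = (600 - 8)/2 = (½)*592 = 296)
G² = 296² = 87616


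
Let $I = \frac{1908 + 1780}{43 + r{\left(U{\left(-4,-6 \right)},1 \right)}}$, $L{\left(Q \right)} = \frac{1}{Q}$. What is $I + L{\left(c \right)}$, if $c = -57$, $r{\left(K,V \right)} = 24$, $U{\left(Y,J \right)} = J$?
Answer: $\frac{210149}{3819} \approx 55.027$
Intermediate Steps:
$I = \frac{3688}{67}$ ($I = \frac{1908 + 1780}{43 + 24} = \frac{3688}{67} \approx 55.045$)
$I + L{\left(c \right)} = \frac{3688}{67} + \frac{1}{-57} = \frac{3688}{67} - \frac{1}{57} = \frac{210149}{3819}$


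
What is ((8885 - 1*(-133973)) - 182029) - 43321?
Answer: -82492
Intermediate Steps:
((8885 - 1*(-133973)) - 182029) - 43321 = ((8885 + 133973) - 182029) - 43321 = (142858 - 182029) - 43321 = -39171 - 43321 = -82492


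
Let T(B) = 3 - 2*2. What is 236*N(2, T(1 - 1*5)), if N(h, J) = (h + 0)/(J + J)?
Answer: -236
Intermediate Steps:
T(B) = -1 (T(B) = 3 - 4 = -1)
N(h, J) = h/(2*J) (N(h, J) = h/((2*J)) = h*(1/(2*J)) = h/(2*J))
236*N(2, T(1 - 1*5)) = 236*((½)*2/(-1)) = 236*((½)*2*(-1)) = 236*(-1) = -236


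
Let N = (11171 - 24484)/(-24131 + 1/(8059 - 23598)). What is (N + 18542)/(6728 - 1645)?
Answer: 6952930463327/1905980693630 ≈ 3.6480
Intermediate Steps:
N = 206870707/374971610 (N = -13313/(-24131 + 1/(-15539)) = -13313/(-24131 - 1/15539) = -13313/(-374971610/15539) = -13313*(-15539/374971610) = 206870707/374971610 ≈ 0.55170)
(N + 18542)/(6728 - 1645) = (206870707/374971610 + 18542)/(6728 - 1645) = (6952930463327/374971610)/5083 = (6952930463327/374971610)*(1/5083) = 6952930463327/1905980693630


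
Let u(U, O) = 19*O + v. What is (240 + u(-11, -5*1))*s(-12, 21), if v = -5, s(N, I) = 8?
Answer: 1120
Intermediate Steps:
u(U, O) = -5 + 19*O (u(U, O) = 19*O - 5 = -5 + 19*O)
(240 + u(-11, -5*1))*s(-12, 21) = (240 + (-5 + 19*(-5*1)))*8 = (240 + (-5 + 19*(-5)))*8 = (240 + (-5 - 95))*8 = (240 - 100)*8 = 140*8 = 1120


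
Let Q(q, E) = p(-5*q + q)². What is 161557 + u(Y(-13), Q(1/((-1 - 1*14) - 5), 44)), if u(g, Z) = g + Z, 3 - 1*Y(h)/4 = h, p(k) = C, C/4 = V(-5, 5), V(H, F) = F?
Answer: 162021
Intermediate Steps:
C = 20 (C = 4*5 = 20)
p(k) = 20
Y(h) = 12 - 4*h
Q(q, E) = 400 (Q(q, E) = 20² = 400)
u(g, Z) = Z + g
161557 + u(Y(-13), Q(1/((-1 - 1*14) - 5), 44)) = 161557 + (400 + (12 - 4*(-13))) = 161557 + (400 + (12 + 52)) = 161557 + (400 + 64) = 161557 + 464 = 162021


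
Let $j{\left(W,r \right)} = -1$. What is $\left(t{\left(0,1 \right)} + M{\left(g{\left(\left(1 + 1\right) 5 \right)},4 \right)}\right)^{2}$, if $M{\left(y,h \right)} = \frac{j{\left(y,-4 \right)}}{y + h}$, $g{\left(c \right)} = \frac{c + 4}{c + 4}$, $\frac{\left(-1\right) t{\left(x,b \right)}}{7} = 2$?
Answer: $\frac{5041}{25} \approx 201.64$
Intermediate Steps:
$t{\left(x,b \right)} = -14$ ($t{\left(x,b \right)} = \left(-7\right) 2 = -14$)
$g{\left(c \right)} = 1$ ($g{\left(c \right)} = \frac{4 + c}{4 + c} = 1$)
$M{\left(y,h \right)} = - \frac{1}{h + y}$ ($M{\left(y,h \right)} = - \frac{1}{y + h} = - \frac{1}{h + y}$)
$\left(t{\left(0,1 \right)} + M{\left(g{\left(\left(1 + 1\right) 5 \right)},4 \right)}\right)^{2} = \left(-14 - \frac{1}{4 + 1}\right)^{2} = \left(-14 - \frac{1}{5}\right)^{2} = \left(- \frac{71}{5}\right)^{2} = \frac{5041}{25}$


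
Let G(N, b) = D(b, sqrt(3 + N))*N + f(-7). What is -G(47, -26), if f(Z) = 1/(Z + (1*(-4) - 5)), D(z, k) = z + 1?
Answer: 18801/16 ≈ 1175.1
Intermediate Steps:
D(z, k) = 1 + z
f(Z) = 1/(-9 + Z) (f(Z) = 1/(Z + (-4 - 5)) = 1/(Z - 9) = 1/(-9 + Z))
G(N, b) = -1/16 + N*(1 + b) (G(N, b) = (1 + b)*N + 1/(-9 - 7) = N*(1 + b) + 1/(-16) = N*(1 + b) - 1/16 = -1/16 + N*(1 + b))
-G(47, -26) = -(-1/16 + 47 + 47*(-26)) = -(-1/16 + 47 - 1222) = -1*(-18801/16) = 18801/16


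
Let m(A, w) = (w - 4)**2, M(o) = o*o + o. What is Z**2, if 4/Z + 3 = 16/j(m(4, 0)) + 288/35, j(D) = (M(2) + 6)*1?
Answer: 176400/474721 ≈ 0.37159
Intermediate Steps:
M(o) = o + o**2 (M(o) = o**2 + o = o + o**2)
m(A, w) = (-4 + w)**2
j(D) = 12 (j(D) = (2*(1 + 2) + 6)*1 = (2*3 + 6)*1 = (6 + 6)*1 = 12*1 = 12)
Z = 420/689 (Z = 4/(-3 + (16/12 + 288/35)) = 4/(-3 + (16*(1/12) + 288*(1/35))) = 4/(-3 + (4/3 + 288/35)) = 4/(-3 + 1004/105) = 4/(689/105) = 4*(105/689) = 420/689 ≈ 0.60958)
Z**2 = (420/689)**2 = 176400/474721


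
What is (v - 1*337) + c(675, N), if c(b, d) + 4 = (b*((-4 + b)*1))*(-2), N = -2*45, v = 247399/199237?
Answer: -180546528868/199237 ≈ -9.0619e+5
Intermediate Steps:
v = 247399/199237 (v = 247399*(1/199237) = 247399/199237 ≈ 1.2417)
N = -90
c(b, d) = -4 - 2*b*(-4 + b) (c(b, d) = -4 + (b*((-4 + b)*1))*(-2) = -4 + (b*(-4 + b))*(-2) = -4 - 2*b*(-4 + b))
(v - 1*337) + c(675, N) = (247399/199237 - 1*337) + (-4 - 2*675² + 8*675) = (247399/199237 - 337) + (-4 - 2*455625 + 5400) = -66895470/199237 + (-4 - 911250 + 5400) = -66895470/199237 - 905854 = -180546528868/199237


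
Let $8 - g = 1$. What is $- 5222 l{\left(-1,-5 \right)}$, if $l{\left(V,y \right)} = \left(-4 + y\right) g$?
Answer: $328986$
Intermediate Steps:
$g = 7$ ($g = 8 - 1 = 7$)
$l{\left(V,y \right)} = -28 + 7 y$ ($l{\left(V,y \right)} = \left(-4 + y\right) 7 = -28 + 7 y$)
$- 5222 l{\left(-1,-5 \right)} = - 5222 \left(-28 + 7 \left(-5\right)\right) = - 5222 \left(-28 - 35\right) = \left(-5222\right) \left(-63\right) = 328986$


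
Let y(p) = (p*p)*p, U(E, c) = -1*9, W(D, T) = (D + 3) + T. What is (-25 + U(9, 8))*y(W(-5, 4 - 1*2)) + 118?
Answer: 118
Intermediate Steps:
W(D, T) = 3 + D + T (W(D, T) = (3 + D) + T = 3 + D + T)
U(E, c) = -9
y(p) = p³ (y(p) = p²*p = p³)
(-25 + U(9, 8))*y(W(-5, 4 - 1*2)) + 118 = (-25 - 9)*(3 - 5 + (4 - 1*2))³ + 118 = -34*(3 - 5 + (4 - 2))³ + 118 = -34*(3 - 5 + 2)³ + 118 = -34*0³ + 118 = -34*0 + 118 = 0 + 118 = 118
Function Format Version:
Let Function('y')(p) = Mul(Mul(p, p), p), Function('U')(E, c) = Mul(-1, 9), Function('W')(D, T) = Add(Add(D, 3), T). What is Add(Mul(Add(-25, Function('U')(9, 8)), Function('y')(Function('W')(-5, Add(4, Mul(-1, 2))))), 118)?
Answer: 118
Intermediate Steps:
Function('W')(D, T) = Add(3, D, T) (Function('W')(D, T) = Add(Add(3, D), T) = Add(3, D, T))
Function('U')(E, c) = -9
Function('y')(p) = Pow(p, 3) (Function('y')(p) = Mul(Pow(p, 2), p) = Pow(p, 3))
Add(Mul(Add(-25, Function('U')(9, 8)), Function('y')(Function('W')(-5, Add(4, Mul(-1, 2))))), 118) = Add(Mul(Add(-25, -9), Pow(Add(3, -5, Add(4, Mul(-1, 2))), 3)), 118) = Add(Mul(-34, Pow(Add(3, -5, Add(4, -2)), 3)), 118) = Add(Mul(-34, Pow(Add(3, -5, 2), 3)), 118) = Add(Mul(-34, Pow(0, 3)), 118) = Add(Mul(-34, 0), 118) = Add(0, 118) = 118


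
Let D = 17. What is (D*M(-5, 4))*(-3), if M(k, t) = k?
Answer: 255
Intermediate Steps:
(D*M(-5, 4))*(-3) = (17*(-5))*(-3) = -85*(-3) = 255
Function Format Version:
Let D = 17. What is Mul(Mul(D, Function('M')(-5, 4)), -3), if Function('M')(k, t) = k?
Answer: 255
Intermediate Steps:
Mul(Mul(D, Function('M')(-5, 4)), -3) = Mul(Mul(17, -5), -3) = Mul(-85, -3) = 255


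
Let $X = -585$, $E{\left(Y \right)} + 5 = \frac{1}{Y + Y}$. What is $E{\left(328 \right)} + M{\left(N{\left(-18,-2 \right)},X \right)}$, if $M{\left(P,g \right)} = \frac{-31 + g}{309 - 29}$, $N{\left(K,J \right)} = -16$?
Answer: $- \frac{23611}{3280} \approx -7.1985$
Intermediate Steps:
$E{\left(Y \right)} = -5 + \frac{1}{2 Y}$ ($E{\left(Y \right)} = -5 + \frac{1}{Y + Y} = -5 + \frac{1}{2 Y}$)
$M{\left(P,g \right)} = - \frac{31}{280} + \frac{g}{280}$ ($M{\left(P,g \right)} = \frac{-31 + g}{280} = \left(-31 + g\right) \frac{1}{280} = - \frac{31}{280} + \frac{g}{280}$)
$E{\left(328 \right)} + M{\left(N{\left(-18,-2 \right)},X \right)} = \left(-5 + \frac{1}{2 \cdot 328}\right) + \left(- \frac{31}{280} + \frac{1}{280} \left(-585\right)\right) = \left(-5 + \frac{1}{2} \cdot \frac{1}{328}\right) - \frac{11}{5} = \left(-5 + \frac{1}{656}\right) - \frac{11}{5} = - \frac{3279}{656} - \frac{11}{5} = - \frac{23611}{3280}$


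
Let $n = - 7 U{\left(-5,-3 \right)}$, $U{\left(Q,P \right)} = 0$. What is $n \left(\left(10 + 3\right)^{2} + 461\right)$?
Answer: $0$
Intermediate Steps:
$n = 0$ ($n = \left(-7\right) 0 = 0$)
$n \left(\left(10 + 3\right)^{2} + 461\right) = 0 \left(\left(10 + 3\right)^{2} + 461\right) = 0 \left(13^{2} + 461\right) = 0 \left(169 + 461\right) = 0 \cdot 630 = 0$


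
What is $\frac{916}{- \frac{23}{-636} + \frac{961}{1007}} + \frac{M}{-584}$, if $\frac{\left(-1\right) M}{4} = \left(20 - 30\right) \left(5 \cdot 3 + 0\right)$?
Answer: $\frac{807135237}{873737} \approx 923.77$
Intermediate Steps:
$M = 600$ ($M = - 4 \left(20 - 30\right) \left(5 \cdot 3 + 0\right) = - 4 \left(- 10 \left(15 + 0\right)\right) = - 4 \left(\left(-10\right) 15\right) = \left(-4\right) \left(-150\right) = 600$)
$\frac{916}{- \frac{23}{-636} + \frac{961}{1007}} + \frac{M}{-584} = \frac{916}{- \frac{23}{-636} + \frac{961}{1007}} + \frac{600}{-584} = \frac{916}{\left(-23\right) \left(- \frac{1}{636}\right) + 961 \cdot \frac{1}{1007}} + 600 \left(- \frac{1}{584}\right) = \frac{916}{\frac{23}{636} + \frac{961}{1007}} - \frac{75}{73} = \frac{916}{\frac{11969}{12084}} - \frac{75}{73} = 916 \cdot \frac{12084}{11969} - \frac{75}{73} = \frac{11068944}{11969} - \frac{75}{73} = \frac{807135237}{873737}$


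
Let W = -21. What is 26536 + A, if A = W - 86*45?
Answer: 22645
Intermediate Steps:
A = -3891 (A = -21 - 86*45 = -21 - 3870 = -3891)
26536 + A = 26536 - 3891 = 22645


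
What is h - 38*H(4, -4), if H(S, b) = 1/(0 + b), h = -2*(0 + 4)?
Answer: 3/2 ≈ 1.5000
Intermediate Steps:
h = -8 (h = -2*4 = -8)
H(S, b) = 1/b
h - 38*H(4, -4) = -8 - 38/(-4) = -8 - 38*(-1/4) = -8 + 19/2 = 3/2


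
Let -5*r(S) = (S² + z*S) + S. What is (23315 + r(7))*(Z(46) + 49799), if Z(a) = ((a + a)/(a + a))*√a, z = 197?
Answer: 1146771372 + 23028*√46 ≈ 1.1469e+9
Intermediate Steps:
r(S) = -198*S/5 - S²/5 (r(S) = -((S² + 197*S) + S)/5 = -(S² + 198*S)/5 = -198*S/5 - S²/5)
Z(a) = √a (Z(a) = ((2*a)/((2*a)))*√a = ((2*a)*(1/(2*a)))*√a = 1*√a = √a)
(23315 + r(7))*(Z(46) + 49799) = (23315 - ⅕*7*(198 + 7))*(√46 + 49799) = (23315 - ⅕*7*205)*(49799 + √46) = (23315 - 287)*(49799 + √46) = 23028*(49799 + √46) = 1146771372 + 23028*√46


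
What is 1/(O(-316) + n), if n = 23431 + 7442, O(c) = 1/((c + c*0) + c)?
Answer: 632/19511735 ≈ 3.2391e-5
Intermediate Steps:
O(c) = 1/(2*c) (O(c) = 1/((c + 0) + c) = 1/(c + c) = 1/(2*c))
n = 30873
1/(O(-316) + n) = 1/((½)/(-316) + 30873) = 1/((½)*(-1/316) + 30873) = 1/(-1/632 + 30873) = 1/(19511735/632) = 632/19511735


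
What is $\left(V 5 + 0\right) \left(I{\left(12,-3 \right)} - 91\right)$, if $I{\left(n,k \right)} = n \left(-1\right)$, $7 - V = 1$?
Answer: $-3090$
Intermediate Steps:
$V = 6$ ($V = 7 - 1 = 6$)
$I{\left(n,k \right)} = - n$
$\left(V 5 + 0\right) \left(I{\left(12,-3 \right)} - 91\right) = \left(6 \cdot 5 + 0\right) \left(\left(-1\right) 12 - 91\right) = \left(30 + 0\right) \left(-12 - 91\right) = 30 \left(-12 - 91\right) = 30 \left(-103\right) = -3090$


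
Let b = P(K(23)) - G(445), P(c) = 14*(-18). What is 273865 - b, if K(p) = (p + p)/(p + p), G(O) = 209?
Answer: 274326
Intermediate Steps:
K(p) = 1 (K(p) = (2*p)/((2*p)) = (2*p)*(1/(2*p)) = 1)
P(c) = -252
b = -461 (b = -252 - 1*209 = -252 - 209 = -461)
273865 - b = 273865 - 1*(-461) = 273865 + 461 = 274326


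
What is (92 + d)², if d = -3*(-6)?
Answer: 12100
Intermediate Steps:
d = 18
(92 + d)² = (92 + 18)² = 110² = 12100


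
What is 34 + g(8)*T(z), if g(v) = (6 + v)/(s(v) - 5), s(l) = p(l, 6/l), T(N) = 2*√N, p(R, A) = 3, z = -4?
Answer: 34 - 28*I ≈ 34.0 - 28.0*I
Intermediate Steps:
s(l) = 3
g(v) = -3 - v/2 (g(v) = (6 + v)/(3 - 5) = (6 + v)/(-2) = (6 + v)*(-½) = -3 - v/2)
34 + g(8)*T(z) = 34 + (-3 - ½*8)*(2*√(-4)) = 34 + (-3 - 4)*(2*(2*I)) = 34 - 28*I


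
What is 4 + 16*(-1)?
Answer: -12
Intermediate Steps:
4 + 16*(-1) = 4 - 16 = -12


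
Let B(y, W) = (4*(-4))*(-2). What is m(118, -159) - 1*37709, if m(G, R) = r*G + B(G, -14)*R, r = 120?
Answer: -28637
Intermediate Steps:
B(y, W) = 32 (B(y, W) = -16*(-2) = 32)
m(G, R) = 32*R + 120*G (m(G, R) = 120*G + 32*R = 32*R + 120*G)
m(118, -159) - 1*37709 = (32*(-159) + 120*118) - 1*37709 = (-5088 + 14160) - 37709 = 9072 - 37709 = -28637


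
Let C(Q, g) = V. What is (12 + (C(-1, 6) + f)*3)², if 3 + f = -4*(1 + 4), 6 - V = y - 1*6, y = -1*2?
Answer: 225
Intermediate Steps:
y = -2
V = 14 (V = 6 - (-2 - 1*6) = 6 - (-2 - 6) = 6 - 1*(-8) = 6 + 8 = 14)
C(Q, g) = 14
f = -23 (f = -3 - 4*(1 + 4) = -3 - 4*5 = -3 - 20 = -23)
(12 + (C(-1, 6) + f)*3)² = (12 + (14 - 23)*3)² = (12 - 9*3)² = (12 - 27)² = (-15)² = 225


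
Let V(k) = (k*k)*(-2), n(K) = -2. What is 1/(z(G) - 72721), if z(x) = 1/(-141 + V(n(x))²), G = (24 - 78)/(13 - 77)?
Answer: -77/5599518 ≈ -1.3751e-5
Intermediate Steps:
V(k) = -2*k² (V(k) = k²*(-2) = -2*k²)
G = 27/32 (G = -54/(-64) = -54*(-1/64) = 27/32 ≈ 0.84375)
z(x) = -1/77 (z(x) = 1/(-141 + (-2*(-2)²)²) = 1/(-141 + (-2*4)²) = 1/(-141 + (-8)²) = 1/(-141 + 64) = 1/(-77) = -1/77)
1/(z(G) - 72721) = 1/(-1/77 - 72721) = 1/(-5599518/77) = -77/5599518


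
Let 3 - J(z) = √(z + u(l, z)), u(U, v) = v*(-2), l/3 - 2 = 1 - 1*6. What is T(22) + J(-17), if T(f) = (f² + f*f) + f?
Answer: 993 - √17 ≈ 988.88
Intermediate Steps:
l = -9 (l = 6 + 3*(1 - 1*6) = 6 + 3*(1 - 6) = 6 + 3*(-5) = 6 - 15 = -9)
u(U, v) = -2*v
T(f) = f + 2*f² (T(f) = (f² + f²) + f = 2*f² + f = f + 2*f²)
J(z) = 3 - √(-z) (J(z) = 3 - √(z - 2*z) = 3 - √(-z))
T(22) + J(-17) = 22*(1 + 2*22) + (3 - √(-1*(-17))) = 22*(1 + 44) + (3 - √17) = 22*45 + (3 - √17) = 990 + (3 - √17) = 993 - √17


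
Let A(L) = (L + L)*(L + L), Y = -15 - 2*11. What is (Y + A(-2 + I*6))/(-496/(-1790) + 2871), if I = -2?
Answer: 668565/2569793 ≈ 0.26016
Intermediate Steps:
Y = -37 (Y = -15 - 22 = -37)
A(L) = 4*L² (A(L) = (2*L)*(2*L) = 4*L²)
(Y + A(-2 + I*6))/(-496/(-1790) + 2871) = (-37 + 4*(-2 - 2*6)²)/(-496/(-1790) + 2871) = (-37 + 4*(-2 - 12)²)/(-496*(-1/1790) + 2871) = (-37 + 4*(-14)²)/(248/895 + 2871) = (-37 + 4*196)/(2569793/895) = (-37 + 784)*(895/2569793) = 747*(895/2569793) = 668565/2569793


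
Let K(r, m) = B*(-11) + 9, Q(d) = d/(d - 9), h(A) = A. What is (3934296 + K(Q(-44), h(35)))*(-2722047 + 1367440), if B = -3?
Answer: -5329481795166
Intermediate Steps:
Q(d) = d/(-9 + d)
K(r, m) = 42 (K(r, m) = -3*(-11) + 9 = 33 + 9 = 42)
(3934296 + K(Q(-44), h(35)))*(-2722047 + 1367440) = (3934296 + 42)*(-2722047 + 1367440) = 3934338*(-1354607) = -5329481795166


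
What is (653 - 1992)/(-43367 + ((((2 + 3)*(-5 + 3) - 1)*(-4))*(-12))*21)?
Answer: 1339/54455 ≈ 0.024589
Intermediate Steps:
(653 - 1992)/(-43367 + ((((2 + 3)*(-5 + 3) - 1)*(-4))*(-12))*21) = -1339/(-43367 + (((5*(-2) - 1)*(-4))*(-12))*21) = -1339/(-43367 + (((-10 - 1)*(-4))*(-12))*21) = -1339/(-43367 + (-11*(-4)*(-12))*21) = -1339/(-43367 + (44*(-12))*21) = -1339/(-43367 - 528*21) = -1339/(-43367 - 11088) = -1339/(-54455) = -1339*(-1/54455) = 1339/54455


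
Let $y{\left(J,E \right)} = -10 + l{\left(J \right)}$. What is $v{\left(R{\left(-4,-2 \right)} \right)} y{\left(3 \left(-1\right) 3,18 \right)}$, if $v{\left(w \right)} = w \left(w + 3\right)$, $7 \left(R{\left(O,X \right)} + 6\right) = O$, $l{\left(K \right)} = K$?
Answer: $- \frac{21850}{49} \approx -445.92$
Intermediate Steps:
$R{\left(O,X \right)} = -6 + \frac{O}{7}$
$y{\left(J,E \right)} = -10 + J$
$v{\left(w \right)} = w \left(3 + w\right)$
$v{\left(R{\left(-4,-2 \right)} \right)} y{\left(3 \left(-1\right) 3,18 \right)} = \left(-6 + \frac{1}{7} \left(-4\right)\right) \left(3 + \left(-6 + \frac{1}{7} \left(-4\right)\right)\right) \left(-10 + 3 \left(-1\right) 3\right) = \left(-6 - \frac{4}{7}\right) \left(3 - \frac{46}{7}\right) \left(-10 - 9\right) = - \frac{46 \left(3 - \frac{46}{7}\right)}{7} \left(-10 - 9\right) = \left(- \frac{46}{7}\right) \left(- \frac{25}{7}\right) \left(-19\right) = \frac{1150}{49} \left(-19\right) = - \frac{21850}{49}$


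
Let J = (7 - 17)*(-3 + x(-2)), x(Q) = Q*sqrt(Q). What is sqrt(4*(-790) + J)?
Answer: sqrt(-3130 + 20*I*sqrt(2)) ≈ 0.2528 + 55.947*I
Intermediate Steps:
x(Q) = Q**(3/2)
J = 30 + 20*I*sqrt(2) (J = (7 - 17)*(-3 + (-2)**(3/2)) = -10*(-3 - 2*I*sqrt(2)) = 30 + 20*I*sqrt(2) ≈ 30.0 + 28.284*I)
sqrt(4*(-790) + J) = sqrt(4*(-790) + (30 + 20*I*sqrt(2))) = sqrt(-3160 + (30 + 20*I*sqrt(2))) = sqrt(-3130 + 20*I*sqrt(2))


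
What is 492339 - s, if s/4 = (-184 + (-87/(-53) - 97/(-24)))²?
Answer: 147702297383/404496 ≈ 3.6515e+5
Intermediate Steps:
s = 51446858761/404496 (s = 4*(-184 + (-87/(-53) - 97/(-24)))² = 4*(-184 + (-87*(-1/53) - 97*(-1/24)))² = 4*(-184 + (87/53 + 97/24))² = 4*(-184 + 7229/1272)² = 4*(-226819/1272)² = 4*(51446858761/1617984) = 51446858761/404496 ≈ 1.2719e+5)
492339 - s = 492339 - 1*51446858761/404496 = 492339 - 51446858761/404496 = 147702297383/404496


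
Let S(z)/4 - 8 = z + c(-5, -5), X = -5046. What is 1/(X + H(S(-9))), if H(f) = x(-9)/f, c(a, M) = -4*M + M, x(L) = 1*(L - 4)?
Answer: -56/282589 ≈ -0.00019817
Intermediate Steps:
x(L) = -4 + L (x(L) = 1*(-4 + L) = -4 + L)
c(a, M) = -3*M
S(z) = 92 + 4*z (S(z) = 32 + 4*(z - 3*(-5)) = 32 + 4*(z + 15) = 32 + 4*(15 + z) = 32 + (60 + 4*z) = 92 + 4*z)
H(f) = -13/f (H(f) = (-4 - 9)/f = -13/f)
1/(X + H(S(-9))) = 1/(-5046 - 13/(92 + 4*(-9))) = 1/(-5046 - 13/(92 - 36)) = 1/(-5046 - 13/56) = 1/(-282589/56) = -56/282589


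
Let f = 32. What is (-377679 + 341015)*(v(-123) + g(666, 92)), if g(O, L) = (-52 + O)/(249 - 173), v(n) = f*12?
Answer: -273128468/19 ≈ -1.4375e+7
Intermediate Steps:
v(n) = 384 (v(n) = 32*12 = 384)
g(O, L) = -13/19 + O/76 (g(O, L) = (-52 + O)/76 = (-52 + O)*(1/76) = -13/19 + O/76)
(-377679 + 341015)*(v(-123) + g(666, 92)) = (-377679 + 341015)*(384 + (-13/19 + (1/76)*666)) = -36664*(384 + (-13/19 + 333/38)) = -36664*(384 + 307/38) = -36664*14899/38 = -273128468/19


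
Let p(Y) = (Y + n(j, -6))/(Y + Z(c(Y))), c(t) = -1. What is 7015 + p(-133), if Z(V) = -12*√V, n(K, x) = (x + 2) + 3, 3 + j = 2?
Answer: 125116317/17833 - 1608*I/17833 ≈ 7016.0 - 0.09017*I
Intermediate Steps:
j = -1 (j = -3 + 2 = -1)
n(K, x) = 5 + x (n(K, x) = (2 + x) + 3 = 5 + x)
p(Y) = (-1 + Y)/(Y - 12*I) (p(Y) = (Y + (5 - 6))/(Y - 12*I) = (Y - 1)/(Y - 12*I) = (-1 + Y)/(Y - 12*I))
7015 + p(-133) = 7015 + (-1 - 133)/(-133 - 12*I) = 7015 + ((-133 + 12*I)/17833)*(-134) = 7015 - 134*(-133 + 12*I)/17833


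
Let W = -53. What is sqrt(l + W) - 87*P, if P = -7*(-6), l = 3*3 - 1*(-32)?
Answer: -3654 + 2*I*sqrt(3) ≈ -3654.0 + 3.4641*I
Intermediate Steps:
l = 41 (l = 9 + 32 = 41)
P = 42
sqrt(l + W) - 87*P = sqrt(41 - 53) - 87*42 = sqrt(-12) - 3654 = 2*I*sqrt(3) - 3654 = -3654 + 2*I*sqrt(3)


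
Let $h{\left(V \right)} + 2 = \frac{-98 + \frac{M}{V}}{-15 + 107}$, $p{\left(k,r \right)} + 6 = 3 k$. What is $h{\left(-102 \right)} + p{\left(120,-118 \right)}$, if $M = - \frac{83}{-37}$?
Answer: $\frac{121847281}{347208} \approx 350.93$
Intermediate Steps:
$M = \frac{83}{37}$ ($M = \left(-83\right) \left(- \frac{1}{37}\right) = \frac{83}{37} \approx 2.2432$)
$p{\left(k,r \right)} = -6 + 3 k$
$h{\left(V \right)} = - \frac{141}{46} + \frac{83}{3404 V}$ ($h{\left(V \right)} = -2 + \frac{-98 + \frac{83}{37 V}}{-15 + 107} = -2 + \frac{-98 + \frac{83}{37 V}}{92} = -2 + \left(-98 + \frac{83}{37 V}\right) \frac{1}{92} = -2 - \left(\frac{49}{46} - \frac{83}{3404 V}\right) = - \frac{141}{46} + \frac{83}{3404 V}$)
$h{\left(-102 \right)} + p{\left(120,-118 \right)} = \frac{83 - -1064268}{3404 \left(-102\right)} + \left(-6 + 3 \cdot 120\right) = \frac{1}{3404} \left(- \frac{1}{102}\right) \left(83 + 1064268\right) + \left(-6 + 360\right) = \frac{1}{3404} \left(- \frac{1}{102}\right) 1064351 + 354 = - \frac{1064351}{347208} + 354 = \frac{121847281}{347208}$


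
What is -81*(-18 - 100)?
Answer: 9558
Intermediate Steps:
-81*(-18 - 100) = -81*(-118) = 9558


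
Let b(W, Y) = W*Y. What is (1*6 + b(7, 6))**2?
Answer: 2304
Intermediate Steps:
(1*6 + b(7, 6))**2 = (1*6 + 7*6)**2 = (6 + 42)**2 = 48**2 = 2304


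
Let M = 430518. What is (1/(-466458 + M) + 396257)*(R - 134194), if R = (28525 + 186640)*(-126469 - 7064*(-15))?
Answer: -20948989780984031547/11980 ≈ -1.7487e+15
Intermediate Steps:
R = -4412818985 (R = 215165*(-126469 + 105960) = 215165*(-20509) = -4412818985)
(1/(-466458 + M) + 396257)*(R - 134194) = (1/(-466458 + 430518) + 396257)*(-4412818985 - 134194) = (1/(-35940) + 396257)*(-4412953179) = (-1/35940 + 396257)*(-4412953179) = (14241476579/35940)*(-4412953179) = -20948989780984031547/11980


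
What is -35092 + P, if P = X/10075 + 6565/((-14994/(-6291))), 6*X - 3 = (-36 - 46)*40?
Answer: -814177282783/25177425 ≈ -32338.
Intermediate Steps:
X = -3277/6 (X = ½ + ((-36 - 46)*40)/6 = ½ + (-82*40)/6 = ½ + (⅙)*(-3280) = ½ - 1640/3 = -3277/6 ≈ -546.17)
P = 69348915317/25177425 (P = -3277/6/10075 + 6565/((-14994/(-6291))) = -3277/6*1/10075 + 6565/((-14994*(-1/6291))) = -3277/60450 + 6565/(1666/699) = -3277/60450 + 6565*(699/1666) = -3277/60450 + 4588935/1666 = 69348915317/25177425 ≈ 2754.4)
-35092 + P = -35092 + 69348915317/25177425 = -814177282783/25177425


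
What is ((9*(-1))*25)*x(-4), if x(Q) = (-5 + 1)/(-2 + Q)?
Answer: -150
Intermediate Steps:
x(Q) = -4/(-2 + Q)
((9*(-1))*25)*x(-4) = ((9*(-1))*25)*(-4/(-2 - 4)) = (-9*25)*(-4/(-6)) = -(-900)*(-1)/6 = -225*2/3 = -150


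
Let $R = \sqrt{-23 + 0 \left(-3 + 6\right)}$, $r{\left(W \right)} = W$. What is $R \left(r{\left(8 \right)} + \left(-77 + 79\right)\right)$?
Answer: $10 i \sqrt{23} \approx 47.958 i$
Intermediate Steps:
$R = i \sqrt{23}$ ($R = \sqrt{-23 + 0 \cdot 3} = \sqrt{-23 + 0} = \sqrt{-23} = i \sqrt{23} \approx 4.7958 i$)
$R \left(r{\left(8 \right)} + \left(-77 + 79\right)\right) = i \sqrt{23} \left(8 + \left(-77 + 79\right)\right) = i \sqrt{23} \left(8 + 2\right) = i \sqrt{23} \cdot 10 = 10 i \sqrt{23}$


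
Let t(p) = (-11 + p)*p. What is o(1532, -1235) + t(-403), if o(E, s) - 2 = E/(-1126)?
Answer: 93932406/563 ≈ 1.6684e+5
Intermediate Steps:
o(E, s) = 2 - E/1126 (o(E, s) = 2 + E/(-1126) = 2 + E*(-1/1126) = 2 - E/1126)
t(p) = p*(-11 + p)
o(1532, -1235) + t(-403) = (2 - 1/1126*1532) - 403*(-11 - 403) = (2 - 766/563) - 403*(-414) = 360/563 + 166842 = 93932406/563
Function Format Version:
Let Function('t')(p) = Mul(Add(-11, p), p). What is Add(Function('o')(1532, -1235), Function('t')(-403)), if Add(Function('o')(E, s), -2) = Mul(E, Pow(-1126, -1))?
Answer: Rational(93932406, 563) ≈ 1.6684e+5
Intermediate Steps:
Function('o')(E, s) = Add(2, Mul(Rational(-1, 1126), E)) (Function('o')(E, s) = Add(2, Mul(E, Pow(-1126, -1))) = Add(2, Mul(E, Rational(-1, 1126))) = Add(2, Mul(Rational(-1, 1126), E)))
Function('t')(p) = Mul(p, Add(-11, p))
Add(Function('o')(1532, -1235), Function('t')(-403)) = Add(Add(2, Mul(Rational(-1, 1126), 1532)), Mul(-403, Add(-11, -403))) = Add(Add(2, Rational(-766, 563)), Mul(-403, -414)) = Add(Rational(360, 563), 166842) = Rational(93932406, 563)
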